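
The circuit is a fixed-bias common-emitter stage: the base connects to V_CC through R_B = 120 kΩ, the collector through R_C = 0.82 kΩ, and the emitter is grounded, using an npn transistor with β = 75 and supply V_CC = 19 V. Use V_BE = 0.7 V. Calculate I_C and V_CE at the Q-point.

I_C ≈ 11 mA, V_CE ≈ 9.6 V

Base loop: V_CC = I_B·R_B + V_BE, so I_B = (19 − 0.7)/120 kΩ = 0.152 mA.
In the active region I_C = β·I_B = 75 × 0.152 = 11.4 mA.
Collector loop: V_CE = V_CC − I_C·R_C = 19 − 11.4×0.82 = 9.62 V.
Since V_CE = 9.62 V > V_CE(sat) ≈ 0.2 V, the transistor is in the active region as assumed.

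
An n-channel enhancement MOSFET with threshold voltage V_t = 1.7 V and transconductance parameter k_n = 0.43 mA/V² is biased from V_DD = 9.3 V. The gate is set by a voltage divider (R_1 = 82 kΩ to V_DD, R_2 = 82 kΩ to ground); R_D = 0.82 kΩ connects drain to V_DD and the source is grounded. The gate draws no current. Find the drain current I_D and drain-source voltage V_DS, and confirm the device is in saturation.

V_G = V_DD·R_2/(R_1+R_2) = 9.3×82/164 = 4.65 V. With the source grounded, V_GS = V_G = 4.65 V.
Assume saturation: I_D = (k_n/2)(V_GS − V_t)² = (0.43/2)×(4.65 − 1.7)² = 0.215×2.95² = 1.87 mA.
V_DS = V_DD − I_D·R_D = 9.3 − 1.87×0.82 = 7.77 V.
Saturation requires V_DS ≥ V_GS − V_t = 2.95 V; 7.77 ≥ 2.95 ✓.

I_D ≈ 1.9 mA, V_DS ≈ 7.8 V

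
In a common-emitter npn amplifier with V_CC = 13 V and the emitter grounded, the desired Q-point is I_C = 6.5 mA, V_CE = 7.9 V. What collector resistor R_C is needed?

Collector loop: V_CC = I_C·R_C + V_CE.
R_C = (V_CC − V_CE)/I_C = (13 − 7.9)/6.5 = 0.785 kΩ.

R_C ≈ 0.78 kΩ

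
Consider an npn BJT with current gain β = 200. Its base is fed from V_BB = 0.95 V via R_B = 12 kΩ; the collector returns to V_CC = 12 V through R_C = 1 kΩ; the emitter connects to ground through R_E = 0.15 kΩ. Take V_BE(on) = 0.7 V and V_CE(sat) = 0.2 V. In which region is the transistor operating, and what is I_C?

Assume active. Base-emitter loop: I_B = (V_BB − V_BE)/(R_B + (β+1)R_E) = (0.95 − 0.7)/(12 + 201×0.15) = 0.00593 mA.
I_C = β·I_B = 200×0.00593 = 1.19 mA.
V_CE = V_CC − I_C·R_C − I_E·R_E = 12 − 1.19×1 − 1.19×0.15 = 10.6 V > V_CE(sat), so the active-region assumption holds.

active; I_C ≈ 1.2 mA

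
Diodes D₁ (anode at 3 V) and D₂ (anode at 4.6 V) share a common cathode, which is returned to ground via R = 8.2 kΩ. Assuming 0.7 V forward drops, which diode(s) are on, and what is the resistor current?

Assume both conduct. Then node N would need to be at both 3−0.7 = 2.3 V and 4.6−0.7 = 3.9 V, which is impossible.
Assume only D₂ conducts: V_N = 4.6 − 0.7 = 3.9 V, so I_R = 3.9/8.2 = 0.476 mA.
Check D₁: its anode-to-cathode voltage is 3 − 3.9 = -0.9 V < 0.7 V, so it is off. The assumption is consistent.

Only D₂ conducts; I_R ≈ 0.48 mA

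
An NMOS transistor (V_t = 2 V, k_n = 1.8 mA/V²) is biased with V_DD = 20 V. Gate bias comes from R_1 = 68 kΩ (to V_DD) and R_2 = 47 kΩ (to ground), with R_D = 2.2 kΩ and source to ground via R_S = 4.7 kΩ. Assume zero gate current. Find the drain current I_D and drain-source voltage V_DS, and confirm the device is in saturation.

V_G = V_DD·R_2/(R_1+R_2) = 20×47/115 = 8.17 V.
Assume saturation: I_D = (k_n/2)(V_GS − V_t)² with V_GS = V_G − I_D·R_S = 8.17 − 4.7·I_D.
Substituting gives 19.9·I_D² − 53.2·I_D + 34.3 = 0, with roots I_D = 1.08 or 1.6 mA.
The root I_D = 1.6 mA gives V_GS = 0.668 V ≤ V_t, so take I_D = 1.08 mA.
Then V_GS = 3.1 V and V_DS = V_DD − I_D(R_D+R_S) = 20 − 1.08×6.9 = 12.5 V.
Saturation requires V_DS ≥ V_GS − V_t = 1.1 V; 12.5 ≥ 1.1 ✓.

I_D ≈ 1.1 mA, V_DS ≈ 13 V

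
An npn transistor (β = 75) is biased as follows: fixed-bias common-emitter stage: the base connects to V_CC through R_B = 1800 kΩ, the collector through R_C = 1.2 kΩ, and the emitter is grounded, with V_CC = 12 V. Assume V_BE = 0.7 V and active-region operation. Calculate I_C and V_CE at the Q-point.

Base loop: V_CC = I_B·R_B + V_BE, so I_B = (12 − 0.7)/1800 kΩ = 0.00628 mA.
In the active region I_C = β·I_B = 75 × 0.00628 = 0.471 mA.
Collector loop: V_CE = V_CC − I_C·R_C = 12 − 0.471×1.2 = 11.4 V.
Since V_CE = 11.4 V > V_CE(sat) ≈ 0.2 V, the transistor is in the active region as assumed.

I_C ≈ 0.47 mA, V_CE ≈ 11 V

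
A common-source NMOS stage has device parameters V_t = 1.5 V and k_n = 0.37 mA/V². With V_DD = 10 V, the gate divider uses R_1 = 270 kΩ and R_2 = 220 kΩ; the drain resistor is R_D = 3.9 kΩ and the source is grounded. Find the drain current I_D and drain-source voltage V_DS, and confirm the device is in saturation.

I_D ≈ 1.7 mA, V_DS ≈ 3.6 V

V_G = V_DD·R_2/(R_1+R_2) = 10×220/490 = 4.49 V. With the source grounded, V_GS = V_G = 4.49 V.
Assume saturation: I_D = (k_n/2)(V_GS − V_t)² = (0.37/2)×(4.49 − 1.5)² = 0.185×2.99² = 1.65 mA.
V_DS = V_DD − I_D·R_D = 10 − 1.65×3.9 = 3.55 V.
Saturation requires V_DS ≥ V_GS − V_t = 2.99 V; 3.55 ≥ 2.99 ✓.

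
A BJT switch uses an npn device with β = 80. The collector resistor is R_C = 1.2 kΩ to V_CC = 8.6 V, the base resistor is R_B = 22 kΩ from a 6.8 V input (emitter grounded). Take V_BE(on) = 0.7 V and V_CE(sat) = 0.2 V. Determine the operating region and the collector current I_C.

saturation; I_C ≈ 7 mA

Assume active: I_B = (6.8 − 0.7)/22 = 0.277 mA, giving I_C = β·I_B = 22.2 mA.
But then V_CE = 8.6 − 22.2×1.2 = -18 V < V_CE(sat) = 0.2 V — impossible in the active region.
So the transistor is saturated. With V_CE = 0.2 V, I_C = (V_CC − 0.2)/R_C = 8.4/1.2 = 7 mA.
Check: β·I_B = 22.2 mA > I_C = 7 mA, confirming saturation.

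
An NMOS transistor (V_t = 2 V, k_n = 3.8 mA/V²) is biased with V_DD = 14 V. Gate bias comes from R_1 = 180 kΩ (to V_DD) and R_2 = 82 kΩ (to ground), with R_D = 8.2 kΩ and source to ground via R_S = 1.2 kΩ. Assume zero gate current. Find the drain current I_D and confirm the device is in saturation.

V_G = V_DD·R_2/(R_1+R_2) = 14×82/262 = 4.38 V.
Assume saturation: I_D = (k_n/2)(V_GS − V_t)² with V_GS = V_G − I_D·R_S = 4.38 − 1.2·I_D.
Substituting gives 2.74·I_D² − 11.9·I_D + 10.8 = 0, with roots I_D = 1.3 or 3.04 mA.
The root I_D = 3.04 mA gives V_GS = 0.735 V ≤ V_t, so take I_D = 1.3 mA.
Then V_GS = 2.83 V and V_DS = V_DD − I_D(R_D+R_S) = 14 − 1.3×9.4 = 1.81 V.
Saturation requires V_DS ≥ V_GS − V_t = 0.826 V; 1.81 ≥ 0.826 ✓.

I_D ≈ 1.3 mA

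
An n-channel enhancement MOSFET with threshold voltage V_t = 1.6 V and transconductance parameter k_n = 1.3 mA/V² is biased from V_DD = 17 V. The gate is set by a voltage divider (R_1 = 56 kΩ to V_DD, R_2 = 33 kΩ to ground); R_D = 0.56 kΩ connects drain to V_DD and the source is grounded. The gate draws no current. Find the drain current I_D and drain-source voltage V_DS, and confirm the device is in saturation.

V_G = V_DD·R_2/(R_1+R_2) = 17×33/89 = 6.3 V. With the source grounded, V_GS = V_G = 6.3 V.
Assume saturation: I_D = (k_n/2)(V_GS − V_t)² = (1.3/2)×(6.3 − 1.6)² = 0.65×4.7² = 14.4 mA.
V_DS = V_DD − I_D·R_D = 17 − 14.4×0.56 = 8.95 V.
Saturation requires V_DS ≥ V_GS − V_t = 4.7 V; 8.95 ≥ 4.7 ✓.

I_D ≈ 14 mA, V_DS ≈ 8.9 V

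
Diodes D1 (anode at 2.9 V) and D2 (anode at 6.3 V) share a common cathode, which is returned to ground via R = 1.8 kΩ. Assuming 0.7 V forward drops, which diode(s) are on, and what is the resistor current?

Only D2 conducts; I_R ≈ 3.1 mA

Assume both conduct. Then node N would need to be at both 2.9−0.7 = 2.2 V and 6.3−0.7 = 5.6 V, which is impossible.
Assume only D2 conducts: V_N = 6.3 − 0.7 = 5.6 V, so I_R = 5.6/1.8 = 3.11 mA.
Check D1: its anode-to-cathode voltage is 2.9 − 5.6 = -2.7 V < 0.7 V, so it is off. The assumption is consistent.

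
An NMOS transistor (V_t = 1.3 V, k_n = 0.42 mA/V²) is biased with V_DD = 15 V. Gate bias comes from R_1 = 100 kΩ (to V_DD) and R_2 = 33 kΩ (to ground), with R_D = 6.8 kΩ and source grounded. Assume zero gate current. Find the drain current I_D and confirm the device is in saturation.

I_D ≈ 1.2 mA

V_G = V_DD·R_2/(R_1+R_2) = 15×33/133 = 3.72 V. With the source grounded, V_GS = V_G = 3.72 V.
Assume saturation: I_D = (k_n/2)(V_GS − V_t)² = (0.42/2)×(3.72 − 1.3)² = 0.21×2.42² = 1.23 mA.
V_DS = V_DD − I_D·R_D = 15 − 1.23×6.8 = 6.62 V.
Saturation requires V_DS ≥ V_GS − V_t = 2.42 V; 6.62 ≥ 2.42 ✓.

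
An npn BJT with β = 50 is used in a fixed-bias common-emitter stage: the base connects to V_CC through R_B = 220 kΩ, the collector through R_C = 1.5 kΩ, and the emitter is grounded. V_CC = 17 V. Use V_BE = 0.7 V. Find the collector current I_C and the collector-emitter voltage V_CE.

Base loop: V_CC = I_B·R_B + V_BE, so I_B = (17 − 0.7)/220 kΩ = 0.0741 mA.
In the active region I_C = β·I_B = 50 × 0.0741 = 3.7 mA.
Collector loop: V_CE = V_CC − I_C·R_C = 17 − 3.7×1.5 = 11.4 V.
Since V_CE = 11.4 V > V_CE(sat) ≈ 0.2 V, the transistor is in the active region as assumed.

I_C ≈ 3.7 mA, V_CE ≈ 11 V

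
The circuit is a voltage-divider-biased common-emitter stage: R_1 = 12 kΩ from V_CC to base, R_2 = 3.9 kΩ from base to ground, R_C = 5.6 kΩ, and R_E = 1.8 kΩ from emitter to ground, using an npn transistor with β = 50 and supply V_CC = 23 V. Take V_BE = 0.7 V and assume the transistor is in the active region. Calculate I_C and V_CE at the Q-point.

Thevenize the base divider: V_Th = V_CC·R_2/(R_1+R_2) = 23×3.9/15.9 = 5.64 V, R_Th = R_1‖R_2 = 2.94 kΩ.
Base-emitter loop: V_Th = I_B·R_Th + V_BE + (β+1)I_B·R_E, so I_B = (5.64 − 0.7) / (2.94 + 51×1.8) = 0.0522 mA.
I_C = β·I_B = 50×0.0522 = 2.61 mA, and I_E = (β+1)I_B = 2.66 mA.
V_CE = V_CC − I_C·R_C − I_E·R_E = 23 − 2.61×5.6 − 2.66×1.8 = 3.61 V.
V_CE = 3.61 V > 0.2 V confirms active-region operation.

I_C ≈ 2.6 mA, V_CE ≈ 3.6 V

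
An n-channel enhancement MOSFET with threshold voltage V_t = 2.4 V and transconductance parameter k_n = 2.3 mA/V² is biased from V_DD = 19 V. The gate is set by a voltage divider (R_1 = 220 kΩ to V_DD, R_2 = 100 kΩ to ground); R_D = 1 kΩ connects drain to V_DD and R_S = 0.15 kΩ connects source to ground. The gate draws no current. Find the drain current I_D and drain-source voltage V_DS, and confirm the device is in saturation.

I_D ≈ 7.1 mA, V_DS ≈ 11 V

V_G = V_DD·R_2/(R_1+R_2) = 19×100/320 = 5.94 V.
Assume saturation: I_D = (k_n/2)(V_GS − V_t)² with V_GS = V_G − I_D·R_S = 5.94 − 0.15·I_D.
Substituting gives 0.0259·I_D² − 2.22·I_D + 14.4 = 0, with roots I_D = 7.06 or 78.8 mA.
The root I_D = 78.8 mA gives V_GS = -5.88 V ≤ V_t, so take I_D = 7.06 mA.
Then V_GS = 4.88 V and V_DS = V_DD − I_D(R_D+R_S) = 19 − 7.06×1.15 = 10.9 V.
Saturation requires V_DS ≥ V_GS − V_t = 2.48 V; 10.9 ≥ 2.48 ✓.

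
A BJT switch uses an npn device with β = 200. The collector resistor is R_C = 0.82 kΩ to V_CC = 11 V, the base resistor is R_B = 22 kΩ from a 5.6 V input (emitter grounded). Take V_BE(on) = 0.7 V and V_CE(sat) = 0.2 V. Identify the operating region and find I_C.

saturation; I_C ≈ 13 mA

Assume active: I_B = (5.6 − 0.7)/22 = 0.223 mA, giving I_C = β·I_B = 44.5 mA.
But then V_CE = 11 − 44.5×0.82 = -25.5 V < V_CE(sat) = 0.2 V — impossible in the active region.
So the transistor is saturated. With V_CE = 0.2 V, I_C = (V_CC − 0.2)/R_C = 10.8/0.82 = 13.2 mA.
Check: β·I_B = 44.5 mA > I_C = 13.2 mA, confirming saturation.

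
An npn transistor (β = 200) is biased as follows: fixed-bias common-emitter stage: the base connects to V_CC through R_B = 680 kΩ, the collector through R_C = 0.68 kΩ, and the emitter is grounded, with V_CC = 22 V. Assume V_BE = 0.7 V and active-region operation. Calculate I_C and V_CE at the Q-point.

I_C ≈ 6.3 mA, V_CE ≈ 18 V

Base loop: V_CC = I_B·R_B + V_BE, so I_B = (22 − 0.7)/680 kΩ = 0.0313 mA.
In the active region I_C = β·I_B = 200 × 0.0313 = 6.26 mA.
Collector loop: V_CE = V_CC − I_C·R_C = 22 − 6.26×0.68 = 17.7 V.
Since V_CE = 17.7 V > V_CE(sat) ≈ 0.2 V, the transistor is in the active region as assumed.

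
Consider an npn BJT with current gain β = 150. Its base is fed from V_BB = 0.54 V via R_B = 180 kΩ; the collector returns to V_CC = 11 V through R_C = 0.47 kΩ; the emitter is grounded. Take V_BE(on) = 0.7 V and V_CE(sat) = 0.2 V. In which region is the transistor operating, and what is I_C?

cutoff; I_C ≈ 0

V_BB = 0.54 V ≤ V_BE(on) = 0.7 V, so the base-emitter junction is not forward biased.
The transistor is in cutoff: I_B = I_C = 0.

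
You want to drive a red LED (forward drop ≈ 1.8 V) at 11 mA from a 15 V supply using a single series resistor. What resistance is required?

R ≈ 1.2 kΩ

The resistor drops V_S − V_D = 15 − 1.8 = 13.2 V at 11 mA.
R = 13.2 V / 11 mA = 1.2 kΩ.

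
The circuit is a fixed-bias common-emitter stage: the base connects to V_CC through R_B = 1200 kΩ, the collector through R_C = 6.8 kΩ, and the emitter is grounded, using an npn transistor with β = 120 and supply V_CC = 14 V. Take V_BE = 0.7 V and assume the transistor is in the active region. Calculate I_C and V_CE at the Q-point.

I_C ≈ 1.3 mA, V_CE ≈ 5 V

Base loop: V_CC = I_B·R_B + V_BE, so I_B = (14 − 0.7)/1200 kΩ = 0.0111 mA.
In the active region I_C = β·I_B = 120 × 0.0111 = 1.33 mA.
Collector loop: V_CE = V_CC − I_C·R_C = 14 − 1.33×6.8 = 4.96 V.
Since V_CE = 4.96 V > V_CE(sat) ≈ 0.2 V, the transistor is in the active region as assumed.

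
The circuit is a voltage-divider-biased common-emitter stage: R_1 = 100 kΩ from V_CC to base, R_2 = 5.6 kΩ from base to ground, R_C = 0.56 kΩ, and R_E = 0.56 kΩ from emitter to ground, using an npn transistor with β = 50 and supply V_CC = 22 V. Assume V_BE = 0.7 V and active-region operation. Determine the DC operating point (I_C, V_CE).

I_C ≈ 0.69 mA, V_CE ≈ 21 V

Thevenize the base divider: V_Th = V_CC·R_2/(R_1+R_2) = 22×5.6/106 = 1.17 V, R_Th = R_1‖R_2 = 5.3 kΩ.
Base-emitter loop: V_Th = I_B·R_Th + V_BE + (β+1)I_B·R_E, so I_B = (1.17 − 0.7) / (5.3 + 51×0.56) = 0.0138 mA.
I_C = β·I_B = 50×0.0138 = 0.689 mA, and I_E = (β+1)I_B = 0.703 mA.
V_CE = V_CC − I_C·R_C − I_E·R_E = 22 − 0.689×0.56 − 0.703×0.56 = 21.2 V.
V_CE = 21.2 V > 0.2 V confirms active-region operation.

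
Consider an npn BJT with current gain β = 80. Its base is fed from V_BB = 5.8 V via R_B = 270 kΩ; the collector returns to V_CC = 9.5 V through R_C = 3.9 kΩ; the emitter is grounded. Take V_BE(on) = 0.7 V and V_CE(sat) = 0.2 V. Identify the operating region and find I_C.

active; I_C ≈ 1.5 mA

Assume active. Base-emitter loop: I_B = (V_BB − V_BE)/R_B = (5.8 − 0.7)/270 = 0.0189 mA.
I_C = β·I_B = 80×0.0189 = 1.51 mA.
V_CE = V_CC − I_C·R_C = 9.5 − 1.51×3.9 = 3.61 V > V_CE(sat), so the active-region assumption holds.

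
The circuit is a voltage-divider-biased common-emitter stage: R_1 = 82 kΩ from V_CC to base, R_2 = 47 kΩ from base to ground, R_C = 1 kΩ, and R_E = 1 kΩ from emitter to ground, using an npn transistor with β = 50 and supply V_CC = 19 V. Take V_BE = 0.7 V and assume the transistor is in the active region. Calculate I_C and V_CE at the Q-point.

I_C ≈ 3.8 mA, V_CE ≈ 11 V

Thevenize the base divider: V_Th = V_CC·R_2/(R_1+R_2) = 19×47/129 = 6.92 V, R_Th = R_1‖R_2 = 29.9 kΩ.
Base-emitter loop: V_Th = I_B·R_Th + V_BE + (β+1)I_B·R_E, so I_B = (6.92 − 0.7) / (29.9 + 51×1) = 0.0769 mA.
I_C = β·I_B = 50×0.0769 = 3.85 mA, and I_E = (β+1)I_B = 3.92 mA.
V_CE = V_CC − I_C·R_C − I_E·R_E = 19 − 3.85×1 − 3.92×1 = 11.2 V.
V_CE = 11.2 V > 0.2 V confirms active-region operation.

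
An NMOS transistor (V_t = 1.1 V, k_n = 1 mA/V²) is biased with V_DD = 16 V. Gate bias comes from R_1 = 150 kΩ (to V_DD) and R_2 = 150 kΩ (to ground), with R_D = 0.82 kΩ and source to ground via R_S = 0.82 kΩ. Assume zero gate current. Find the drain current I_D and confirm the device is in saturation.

I_D ≈ 4.7 mA

V_G = V_DD·R_2/(R_1+R_2) = 16×150/300 = 8 V.
Assume saturation: I_D = (k_n/2)(V_GS − V_t)² with V_GS = V_G − I_D·R_S = 8 − 0.82·I_D.
Substituting gives 0.336·I_D² − 6.66·I_D + 23.8 = 0, with roots I_D = 4.68 or 15.1 mA.
The root I_D = 15.1 mA gives V_GS = -4.4 V ≤ V_t, so take I_D = 4.68 mA.
Then V_GS = 4.16 V and V_DS = V_DD − I_D(R_D+R_S) = 16 − 4.68×1.64 = 8.32 V.
Saturation requires V_DS ≥ V_GS − V_t = 3.06 V; 8.32 ≥ 3.06 ✓.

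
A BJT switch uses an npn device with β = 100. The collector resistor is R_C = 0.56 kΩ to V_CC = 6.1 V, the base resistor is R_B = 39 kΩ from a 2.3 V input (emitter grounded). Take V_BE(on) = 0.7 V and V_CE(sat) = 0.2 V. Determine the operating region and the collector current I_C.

Assume active. Base-emitter loop: I_B = (V_BB − V_BE)/R_B = (2.3 − 0.7)/39 = 0.041 mA.
I_C = β·I_B = 100×0.041 = 4.1 mA.
V_CE = V_CC − I_C·R_C = 6.1 − 4.1×0.56 = 3.8 V > V_CE(sat), so the active-region assumption holds.

active; I_C ≈ 4.1 mA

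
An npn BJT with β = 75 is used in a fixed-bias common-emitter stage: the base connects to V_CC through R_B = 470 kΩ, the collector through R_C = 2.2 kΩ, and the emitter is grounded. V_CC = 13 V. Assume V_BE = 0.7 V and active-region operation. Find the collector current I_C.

I_C ≈ 2 mA

Base loop: V_CC = I_B·R_B + V_BE, so I_B = (13 − 0.7)/470 kΩ = 0.0262 mA.
In the active region I_C = β·I_B = 75 × 0.0262 = 1.96 mA.
Collector loop: V_CE = V_CC − I_C·R_C = 13 − 1.96×2.2 = 8.68 V.
Since V_CE = 8.68 V > V_CE(sat) ≈ 0.2 V, the transistor is in the active region as assumed.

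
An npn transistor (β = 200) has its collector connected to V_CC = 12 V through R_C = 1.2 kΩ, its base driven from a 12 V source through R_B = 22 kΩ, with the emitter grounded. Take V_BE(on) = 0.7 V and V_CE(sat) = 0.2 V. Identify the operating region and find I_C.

saturation; I_C ≈ 9.8 mA

Assume active: I_B = (12 − 0.7)/22 = 0.514 mA, giving I_C = β·I_B = 103 mA.
But then V_CE = 12 − 103×1.2 = -111 V < V_CE(sat) = 0.2 V — impossible in the active region.
So the transistor is saturated. With V_CE = 0.2 V, I_C = (V_CC − 0.2)/R_C = 11.8/1.2 = 9.83 mA.
Check: β·I_B = 103 mA > I_C = 9.83 mA, confirming saturation.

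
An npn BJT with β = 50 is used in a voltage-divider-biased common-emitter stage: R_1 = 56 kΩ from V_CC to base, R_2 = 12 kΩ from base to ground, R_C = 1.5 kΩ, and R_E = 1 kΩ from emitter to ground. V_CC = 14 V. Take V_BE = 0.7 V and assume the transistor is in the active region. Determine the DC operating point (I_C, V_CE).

I_C ≈ 1.5 mA, V_CE ≈ 10 V

Thevenize the base divider: V_Th = V_CC·R_2/(R_1+R_2) = 14×12/68 = 2.47 V, R_Th = R_1‖R_2 = 9.88 kΩ.
Base-emitter loop: V_Th = I_B·R_Th + V_BE + (β+1)I_B·R_E, so I_B = (2.47 − 0.7) / (9.88 + 51×1) = 0.0291 mA.
I_C = β·I_B = 50×0.0291 = 1.45 mA, and I_E = (β+1)I_B = 1.48 mA.
V_CE = V_CC − I_C·R_C − I_E·R_E = 14 − 1.45×1.5 − 1.48×1 = 10.3 V.
V_CE = 10.3 V > 0.2 V confirms active-region operation.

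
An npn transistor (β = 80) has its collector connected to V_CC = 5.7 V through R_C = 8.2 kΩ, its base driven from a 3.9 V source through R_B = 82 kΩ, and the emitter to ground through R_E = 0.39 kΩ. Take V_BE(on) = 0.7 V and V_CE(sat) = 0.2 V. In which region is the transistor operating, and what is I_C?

saturation; I_C ≈ 0.64 mA

Assume active: I_B = (3.9 − 0.7)/(82 + 81×0.39) = 0.0282 mA, I_C = β·I_B = 2.25 mA.
Then V_CE = 5.7 − 2.25×8.2 − 2.28×0.39 = -13.7 V < 0.2 V — the active assumption fails.
Re-solve with V_CE = 0.2 V. KCL at the emitter: V_E/R_E = (V_BB−0.7−V_E)/R_B + (V_CC−0.2−V_E)/R_C, giving V_E = 0.263 V.
I_C = (V_CC − 0.2 − V_E)/R_C = (5.5 − 0.263)/8.2 = 0.639 mA.
Check: I_B = (3.2 − 0.263)/82 = 0.0358 mA, and β·I_B = 2.87 mA > I_C, confirming saturation.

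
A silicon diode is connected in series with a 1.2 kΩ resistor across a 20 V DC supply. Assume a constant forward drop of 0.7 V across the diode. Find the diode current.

KVL around the loop: 20 = V_D + I·R = 0.7 + I × 1.2 kΩ.
So I = (20 − 0.7) / 1.2 kΩ = 19.3 / 1.2 = 16.1 mA.

I ≈ 16 mA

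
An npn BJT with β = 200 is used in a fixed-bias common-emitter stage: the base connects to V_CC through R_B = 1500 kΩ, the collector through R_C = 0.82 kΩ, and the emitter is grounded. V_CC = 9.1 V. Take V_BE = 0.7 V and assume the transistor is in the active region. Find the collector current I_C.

Base loop: V_CC = I_B·R_B + V_BE, so I_B = (9.1 − 0.7)/1500 kΩ = 0.0056 mA.
In the active region I_C = β·I_B = 200 × 0.0056 = 1.12 mA.
Collector loop: V_CE = V_CC − I_C·R_C = 9.1 − 1.12×0.82 = 8.18 V.
Since V_CE = 8.18 V > V_CE(sat) ≈ 0.2 V, the transistor is in the active region as assumed.

I_C ≈ 1.1 mA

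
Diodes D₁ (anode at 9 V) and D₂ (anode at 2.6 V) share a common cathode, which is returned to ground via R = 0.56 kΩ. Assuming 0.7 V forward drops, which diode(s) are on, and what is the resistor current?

Only D₁ conducts; I_R ≈ 15 mA

Assume both conduct. Then node N would need to be at both 9−0.7 = 8.3 V and 2.6−0.7 = 1.9 V, which is impossible.
Assume only D₁ conducts: V_N = 9 − 0.7 = 8.3 V, so I_R = 8.3/0.56 = 14.8 mA.
Check D₂: its anode-to-cathode voltage is 2.6 − 8.3 = -5.7 V < 0.7 V, so it is off. The assumption is consistent.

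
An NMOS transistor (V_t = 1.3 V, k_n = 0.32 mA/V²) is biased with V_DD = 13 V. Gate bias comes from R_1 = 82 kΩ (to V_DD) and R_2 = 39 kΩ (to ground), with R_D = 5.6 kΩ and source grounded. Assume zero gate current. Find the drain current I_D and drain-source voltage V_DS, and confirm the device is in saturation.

V_G = V_DD·R_2/(R_1+R_2) = 13×39/121 = 4.19 V. With the source grounded, V_GS = V_G = 4.19 V.
Assume saturation: I_D = (k_n/2)(V_GS − V_t)² = (0.32/2)×(4.19 − 1.3)² = 0.16×2.89² = 1.34 mA.
V_DS = V_DD − I_D·R_D = 13 − 1.34×5.6 = 5.52 V.
Saturation requires V_DS ≥ V_GS − V_t = 2.89 V; 5.52 ≥ 2.89 ✓.

I_D ≈ 1.3 mA, V_DS ≈ 5.5 V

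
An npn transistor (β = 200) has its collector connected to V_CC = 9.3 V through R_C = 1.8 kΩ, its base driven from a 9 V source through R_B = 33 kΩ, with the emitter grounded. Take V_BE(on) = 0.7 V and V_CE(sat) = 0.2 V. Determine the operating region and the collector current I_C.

Assume active: I_B = (9 − 0.7)/33 = 0.252 mA, giving I_C = β·I_B = 50.3 mA.
But then V_CE = 9.3 − 50.3×1.8 = -81.2 V < V_CE(sat) = 0.2 V — impossible in the active region.
So the transistor is saturated. With V_CE = 0.2 V, I_C = (V_CC − 0.2)/R_C = 9.1/1.8 = 5.06 mA.
Check: β·I_B = 50.3 mA > I_C = 5.06 mA, confirming saturation.

saturation; I_C ≈ 5.1 mA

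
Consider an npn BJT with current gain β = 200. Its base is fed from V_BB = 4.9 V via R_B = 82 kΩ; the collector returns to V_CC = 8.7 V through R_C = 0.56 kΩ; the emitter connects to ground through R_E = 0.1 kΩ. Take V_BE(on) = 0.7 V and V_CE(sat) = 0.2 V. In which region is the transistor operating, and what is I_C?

Assume active. Base-emitter loop: I_B = (V_BB − V_BE)/(R_B + (β+1)R_E) = (4.9 − 0.7)/(82 + 201×0.1) = 0.0411 mA.
I_C = β·I_B = 200×0.0411 = 8.23 mA.
V_CE = V_CC − I_C·R_C − I_E·R_E = 8.7 − 8.23×0.56 − 8.27×0.1 = 3.27 V > V_CE(sat), so the active-region assumption holds.

active; I_C ≈ 8.2 mA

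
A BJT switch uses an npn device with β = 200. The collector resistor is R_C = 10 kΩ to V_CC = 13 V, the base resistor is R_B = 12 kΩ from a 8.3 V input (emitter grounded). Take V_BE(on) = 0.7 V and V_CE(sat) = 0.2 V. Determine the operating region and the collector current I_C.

Assume active: I_B = (8.3 − 0.7)/12 = 0.633 mA, giving I_C = β·I_B = 127 mA.
But then V_CE = 13 − 127×10 = -1250 V < V_CE(sat) = 0.2 V — impossible in the active region.
So the transistor is saturated. With V_CE = 0.2 V, I_C = (V_CC − 0.2)/R_C = 12.8/10 = 1.28 mA.
Check: β·I_B = 127 mA > I_C = 1.28 mA, confirming saturation.

saturation; I_C ≈ 1.3 mA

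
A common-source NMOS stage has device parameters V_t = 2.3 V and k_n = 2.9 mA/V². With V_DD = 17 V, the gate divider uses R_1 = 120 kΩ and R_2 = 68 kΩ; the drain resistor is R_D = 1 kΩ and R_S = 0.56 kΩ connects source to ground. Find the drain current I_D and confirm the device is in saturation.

V_G = V_DD·R_2/(R_1+R_2) = 17×68/188 = 6.15 V.
Assume saturation: I_D = (k_n/2)(V_GS − V_t)² with V_GS = V_G − I_D·R_S = 6.15 − 0.56·I_D.
Substituting gives 0.455·I_D² − 7.25·I_D + 21.5 = 0, with roots I_D = 3.93 or 12 mA.
The root I_D = 12 mA gives V_GS = -0.578 V ≤ V_t, so take I_D = 3.93 mA.
Then V_GS = 3.95 V and V_DS = V_DD − I_D(R_D+R_S) = 17 − 3.93×1.56 = 10.9 V.
Saturation requires V_DS ≥ V_GS − V_t = 1.65 V; 10.9 ≥ 1.65 ✓.

I_D ≈ 3.9 mA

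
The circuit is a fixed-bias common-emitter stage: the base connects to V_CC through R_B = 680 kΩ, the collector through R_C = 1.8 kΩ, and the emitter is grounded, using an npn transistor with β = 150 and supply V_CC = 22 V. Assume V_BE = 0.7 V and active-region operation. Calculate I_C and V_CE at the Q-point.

Base loop: V_CC = I_B·R_B + V_BE, so I_B = (22 − 0.7)/680 kΩ = 0.0313 mA.
In the active region I_C = β·I_B = 150 × 0.0313 = 4.7 mA.
Collector loop: V_CE = V_CC − I_C·R_C = 22 − 4.7×1.8 = 13.5 V.
Since V_CE = 13.5 V > V_CE(sat) ≈ 0.2 V, the transistor is in the active region as assumed.

I_C ≈ 4.7 mA, V_CE ≈ 14 V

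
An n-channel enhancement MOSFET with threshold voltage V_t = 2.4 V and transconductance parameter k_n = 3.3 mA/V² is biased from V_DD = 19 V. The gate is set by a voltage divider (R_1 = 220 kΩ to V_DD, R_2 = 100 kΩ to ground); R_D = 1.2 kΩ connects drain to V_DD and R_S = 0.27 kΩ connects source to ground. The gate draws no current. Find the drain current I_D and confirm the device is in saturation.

I_D ≈ 6 mA

V_G = V_DD·R_2/(R_1+R_2) = 19×100/320 = 5.94 V.
Assume saturation: I_D = (k_n/2)(V_GS − V_t)² with V_GS = V_G − I_D·R_S = 5.94 − 0.27·I_D.
Substituting gives 0.12·I_D² − 4.15·I_D + 20.6 = 0, with roots I_D = 6.02 or 28.5 mA.
The root I_D = 28.5 mA gives V_GS = -1.76 V ≤ V_t, so take I_D = 6.02 mA.
Then V_GS = 4.31 V and V_DS = V_DD − I_D(R_D+R_S) = 19 − 6.02×1.47 = 10.1 V.
Saturation requires V_DS ≥ V_GS − V_t = 1.91 V; 10.1 ≥ 1.91 ✓.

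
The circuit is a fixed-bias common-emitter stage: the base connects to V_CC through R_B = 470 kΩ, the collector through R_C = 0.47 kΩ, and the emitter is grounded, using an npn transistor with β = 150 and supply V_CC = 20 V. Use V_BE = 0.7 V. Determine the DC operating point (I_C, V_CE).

Base loop: V_CC = I_B·R_B + V_BE, so I_B = (20 − 0.7)/470 kΩ = 0.0411 mA.
In the active region I_C = β·I_B = 150 × 0.0411 = 6.16 mA.
Collector loop: V_CE = V_CC − I_C·R_C = 20 − 6.16×0.47 = 17.1 V.
Since V_CE = 17.1 V > V_CE(sat) ≈ 0.2 V, the transistor is in the active region as assumed.

I_C ≈ 6.2 mA, V_CE ≈ 17 V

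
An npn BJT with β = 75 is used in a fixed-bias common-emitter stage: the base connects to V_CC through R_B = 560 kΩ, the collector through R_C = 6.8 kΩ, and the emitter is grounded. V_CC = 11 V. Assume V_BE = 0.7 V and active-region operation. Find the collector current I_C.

I_C ≈ 1.4 mA

Base loop: V_CC = I_B·R_B + V_BE, so I_B = (11 − 0.7)/560 kΩ = 0.0184 mA.
In the active region I_C = β·I_B = 75 × 0.0184 = 1.38 mA.
Collector loop: V_CE = V_CC − I_C·R_C = 11 − 1.38×6.8 = 1.62 V.
Since V_CE = 1.62 V > V_CE(sat) ≈ 0.2 V, the transistor is in the active region as assumed.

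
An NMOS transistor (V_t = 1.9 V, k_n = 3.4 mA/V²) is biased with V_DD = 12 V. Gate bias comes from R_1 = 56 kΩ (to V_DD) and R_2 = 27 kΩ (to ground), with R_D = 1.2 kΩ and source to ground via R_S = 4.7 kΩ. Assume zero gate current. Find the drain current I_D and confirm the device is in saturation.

I_D ≈ 0.33 mA

V_G = V_DD·R_2/(R_1+R_2) = 12×27/83 = 3.9 V.
Assume saturation: I_D = (k_n/2)(V_GS − V_t)² with V_GS = V_G − I_D·R_S = 3.9 − 4.7·I_D.
Substituting gives 37.6·I_D² − 33·I_D + 6.82 = 0, with roots I_D = 0.332 or 0.547 mA.
The root I_D = 0.547 mA gives V_GS = 1.33 V ≤ V_t, so take I_D = 0.332 mA.
Then V_GS = 2.34 V and V_DS = V_DD − I_D(R_D+R_S) = 12 − 0.332×5.9 = 10 V.
Saturation requires V_DS ≥ V_GS − V_t = 0.442 V; 10 ≥ 0.442 ✓.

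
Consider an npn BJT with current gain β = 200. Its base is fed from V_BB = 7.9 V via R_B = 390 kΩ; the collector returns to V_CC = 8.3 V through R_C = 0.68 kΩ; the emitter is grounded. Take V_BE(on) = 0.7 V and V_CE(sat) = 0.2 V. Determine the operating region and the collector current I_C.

active; I_C ≈ 3.7 mA

Assume active. Base-emitter loop: I_B = (V_BB − V_BE)/R_B = (7.9 − 0.7)/390 = 0.0185 mA.
I_C = β·I_B = 200×0.0185 = 3.69 mA.
V_CE = V_CC − I_C·R_C = 8.3 − 3.69×0.68 = 5.79 V > V_CE(sat), so the active-region assumption holds.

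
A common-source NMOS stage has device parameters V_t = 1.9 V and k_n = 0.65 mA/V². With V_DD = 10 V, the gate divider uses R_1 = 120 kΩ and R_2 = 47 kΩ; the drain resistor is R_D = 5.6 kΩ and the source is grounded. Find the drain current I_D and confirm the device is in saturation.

V_G = V_DD·R_2/(R_1+R_2) = 10×47/167 = 2.81 V. With the source grounded, V_GS = V_G = 2.81 V.
Assume saturation: I_D = (k_n/2)(V_GS − V_t)² = (0.65/2)×(2.81 − 1.9)² = 0.325×0.914² = 0.272 mA.
V_DS = V_DD − I_D·R_D = 10 − 0.272×5.6 = 8.48 V.
Saturation requires V_DS ≥ V_GS − V_t = 0.914 V; 8.48 ≥ 0.914 ✓.

I_D ≈ 0.27 mA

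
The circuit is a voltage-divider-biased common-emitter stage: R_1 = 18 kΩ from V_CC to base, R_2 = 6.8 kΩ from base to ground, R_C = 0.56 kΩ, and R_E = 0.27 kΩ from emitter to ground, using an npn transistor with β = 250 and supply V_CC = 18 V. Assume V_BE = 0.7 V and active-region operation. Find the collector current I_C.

Thevenize the base divider: V_Th = V_CC·R_2/(R_1+R_2) = 18×6.8/24.8 = 4.94 V, R_Th = R_1‖R_2 = 4.94 kΩ.
Base-emitter loop: V_Th = I_B·R_Th + V_BE + (β+1)I_B·R_E, so I_B = (4.94 − 0.7) / (4.94 + 251×0.27) = 0.0583 mA.
I_C = β·I_B = 250×0.0583 = 14.6 mA, and I_E = (β+1)I_B = 14.6 mA.
V_CE = V_CC − I_C·R_C − I_E·R_E = 18 − 14.6×0.56 − 14.6×0.27 = 5.9 V.
V_CE = 5.9 V > 0.2 V confirms active-region operation.

I_C ≈ 15 mA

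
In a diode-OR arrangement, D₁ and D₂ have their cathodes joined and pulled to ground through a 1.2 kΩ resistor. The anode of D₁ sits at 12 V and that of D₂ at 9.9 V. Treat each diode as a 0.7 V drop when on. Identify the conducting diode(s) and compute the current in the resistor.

Only D₁ conducts; I_R ≈ 9.4 mA

Assume both conduct. Then node N would need to be at both 12−0.7 = 11.3 V and 9.9−0.7 = 9.2 V, which is impossible.
Assume only D₁ conducts: V_N = 12 − 0.7 = 11.3 V, so I_R = 11.3/1.2 = 9.42 mA.
Check D₂: its anode-to-cathode voltage is 9.9 − 11.3 = -1.4 V < 0.7 V, so it is off. The assumption is consistent.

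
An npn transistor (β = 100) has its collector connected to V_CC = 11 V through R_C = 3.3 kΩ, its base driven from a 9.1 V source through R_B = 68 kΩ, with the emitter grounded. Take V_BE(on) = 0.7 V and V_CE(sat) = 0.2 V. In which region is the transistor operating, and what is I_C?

saturation; I_C ≈ 3.3 mA

Assume active: I_B = (9.1 − 0.7)/68 = 0.124 mA, giving I_C = β·I_B = 12.4 mA.
But then V_CE = 11 − 12.4×3.3 = -29.8 V < V_CE(sat) = 0.2 V — impossible in the active region.
So the transistor is saturated. With V_CE = 0.2 V, I_C = (V_CC − 0.2)/R_C = 10.8/3.3 = 3.27 mA.
Check: β·I_B = 12.4 mA > I_C = 3.27 mA, confirming saturation.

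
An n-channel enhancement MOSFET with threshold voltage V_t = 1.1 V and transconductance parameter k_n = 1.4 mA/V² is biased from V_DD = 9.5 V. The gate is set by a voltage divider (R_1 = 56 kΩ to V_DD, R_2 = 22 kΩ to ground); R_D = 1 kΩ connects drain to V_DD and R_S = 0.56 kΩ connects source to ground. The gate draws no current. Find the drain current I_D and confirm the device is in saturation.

I_D ≈ 0.85 mA

V_G = V_DD·R_2/(R_1+R_2) = 9.5×22/78 = 2.68 V.
Assume saturation: I_D = (k_n/2)(V_GS − V_t)² with V_GS = V_G − I_D·R_S = 2.68 − 0.56·I_D.
Substituting gives 0.22·I_D² − 2.24·I_D + 1.75 = 0, with roots I_D = 0.851 or 9.35 mA.
The root I_D = 9.35 mA gives V_GS = -2.55 V ≤ V_t, so take I_D = 0.851 mA.
Then V_GS = 2.2 V and V_DS = V_DD − I_D(R_D+R_S) = 9.5 − 0.851×1.56 = 8.17 V.
Saturation requires V_DS ≥ V_GS − V_t = 1.1 V; 8.17 ≥ 1.1 ✓.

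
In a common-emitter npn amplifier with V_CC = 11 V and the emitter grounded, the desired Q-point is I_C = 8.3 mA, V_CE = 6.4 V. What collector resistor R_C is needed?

R_C ≈ 0.55 kΩ

Collector loop: V_CC = I_C·R_C + V_CE.
R_C = (V_CC − V_CE)/I_C = (11 − 6.4)/8.3 = 0.554 kΩ.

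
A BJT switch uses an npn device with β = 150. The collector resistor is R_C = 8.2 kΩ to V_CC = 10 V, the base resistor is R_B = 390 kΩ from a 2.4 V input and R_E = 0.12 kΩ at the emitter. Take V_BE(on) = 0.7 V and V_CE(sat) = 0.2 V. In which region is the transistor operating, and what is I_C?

Assume active. Base-emitter loop: I_B = (V_BB − V_BE)/(R_B + (β+1)R_E) = (2.4 − 0.7)/(390 + 151×0.12) = 0.00417 mA.
I_C = β·I_B = 150×0.00417 = 0.625 mA.
V_CE = V_CC − I_C·R_C − I_E·R_E = 10 − 0.625×8.2 − 0.629×0.12 = 4.8 V > V_CE(sat), so the active-region assumption holds.

active; I_C ≈ 0.62 mA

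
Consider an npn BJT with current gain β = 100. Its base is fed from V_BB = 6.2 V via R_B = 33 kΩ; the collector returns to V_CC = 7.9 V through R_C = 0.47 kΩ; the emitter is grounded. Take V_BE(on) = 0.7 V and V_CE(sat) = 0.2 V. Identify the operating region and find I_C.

Assume active: I_B = (6.2 − 0.7)/33 = 0.167 mA, giving I_C = β·I_B = 16.7 mA.
But then V_CE = 7.9 − 16.7×0.47 = 0.0667 V < V_CE(sat) = 0.2 V — impossible in the active region.
So the transistor is saturated. With V_CE = 0.2 V, I_C = (V_CC − 0.2)/R_C = 7.7/0.47 = 16.4 mA.
Check: β·I_B = 16.7 mA > I_C = 16.4 mA, confirming saturation.

saturation; I_C ≈ 16 mA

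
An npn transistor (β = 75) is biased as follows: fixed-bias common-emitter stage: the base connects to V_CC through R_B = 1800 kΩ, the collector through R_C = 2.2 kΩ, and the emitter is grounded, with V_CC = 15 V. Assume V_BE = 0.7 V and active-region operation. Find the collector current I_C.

Base loop: V_CC = I_B·R_B + V_BE, so I_B = (15 − 0.7)/1800 kΩ = 0.00794 mA.
In the active region I_C = β·I_B = 75 × 0.00794 = 0.596 mA.
Collector loop: V_CE = V_CC − I_C·R_C = 15 − 0.596×2.2 = 13.7 V.
Since V_CE = 13.7 V > V_CE(sat) ≈ 0.2 V, the transistor is in the active region as assumed.

I_C ≈ 0.6 mA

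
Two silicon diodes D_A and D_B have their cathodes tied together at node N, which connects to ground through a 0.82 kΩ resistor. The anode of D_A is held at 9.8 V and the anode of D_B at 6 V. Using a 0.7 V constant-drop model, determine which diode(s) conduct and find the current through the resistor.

Only D_A conducts; I_R ≈ 11 mA

Assume both conduct. Then node N would need to be at both 9.8−0.7 = 9.1 V and 6−0.7 = 5.3 V, which is impossible.
Assume only D_A conducts: V_N = 9.8 − 0.7 = 9.1 V, so I_R = 9.1/0.82 = 11.1 mA.
Check D_B: its anode-to-cathode voltage is 6 − 9.1 = -3.1 V < 0.7 V, so it is off. The assumption is consistent.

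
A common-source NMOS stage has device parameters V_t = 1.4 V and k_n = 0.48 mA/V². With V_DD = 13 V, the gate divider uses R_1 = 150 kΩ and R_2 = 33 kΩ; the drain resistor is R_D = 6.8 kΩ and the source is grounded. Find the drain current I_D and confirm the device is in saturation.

I_D ≈ 0.21 mA

V_G = V_DD·R_2/(R_1+R_2) = 13×33/183 = 2.34 V. With the source grounded, V_GS = V_G = 2.34 V.
Assume saturation: I_D = (k_n/2)(V_GS − V_t)² = (0.48/2)×(2.34 − 1.4)² = 0.24×0.944² = 0.214 mA.
V_DS = V_DD − I_D·R_D = 13 − 0.214×6.8 = 11.5 V.
Saturation requires V_DS ≥ V_GS − V_t = 0.944 V; 11.5 ≥ 0.944 ✓.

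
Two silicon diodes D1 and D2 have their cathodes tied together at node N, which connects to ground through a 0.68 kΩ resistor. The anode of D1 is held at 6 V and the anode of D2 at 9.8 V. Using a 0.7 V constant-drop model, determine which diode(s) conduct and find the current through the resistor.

Assume both conduct. Then node N would need to be at both 6−0.7 = 5.3 V and 9.8−0.7 = 9.1 V, which is impossible.
Assume only D2 conducts: V_N = 9.8 − 0.7 = 9.1 V, so I_R = 9.1/0.68 = 13.4 mA.
Check D1: its anode-to-cathode voltage is 6 − 9.1 = -3.1 V < 0.7 V, so it is off. The assumption is consistent.

Only D2 conducts; I_R ≈ 13 mA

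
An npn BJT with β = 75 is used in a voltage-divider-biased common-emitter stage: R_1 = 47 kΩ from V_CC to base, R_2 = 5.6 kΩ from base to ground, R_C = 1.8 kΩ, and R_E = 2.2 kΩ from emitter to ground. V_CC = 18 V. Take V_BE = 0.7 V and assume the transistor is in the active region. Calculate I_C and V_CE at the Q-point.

I_C ≈ 0.53 mA, V_CE ≈ 16 V

Thevenize the base divider: V_Th = V_CC·R_2/(R_1+R_2) = 18×5.6/52.6 = 1.92 V, R_Th = R_1‖R_2 = 5 kΩ.
Base-emitter loop: V_Th = I_B·R_Th + V_BE + (β+1)I_B·R_E, so I_B = (1.92 − 0.7) / (5 + 76×2.2) = 0.00706 mA.
I_C = β·I_B = 75×0.00706 = 0.53 mA, and I_E = (β+1)I_B = 0.537 mA.
V_CE = V_CC − I_C·R_C − I_E·R_E = 18 − 0.53×1.8 − 0.537×2.2 = 15.9 V.
V_CE = 15.9 V > 0.2 V confirms active-region operation.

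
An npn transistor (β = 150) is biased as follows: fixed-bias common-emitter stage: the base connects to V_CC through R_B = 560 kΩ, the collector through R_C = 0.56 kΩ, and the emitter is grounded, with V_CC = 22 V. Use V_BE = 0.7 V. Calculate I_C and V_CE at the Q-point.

I_C ≈ 5.7 mA, V_CE ≈ 19 V

Base loop: V_CC = I_B·R_B + V_BE, so I_B = (22 − 0.7)/560 kΩ = 0.038 mA.
In the active region I_C = β·I_B = 150 × 0.038 = 5.71 mA.
Collector loop: V_CE = V_CC − I_C·R_C = 22 − 5.71×0.56 = 18.8 V.
Since V_CE = 18.8 V > V_CE(sat) ≈ 0.2 V, the transistor is in the active region as assumed.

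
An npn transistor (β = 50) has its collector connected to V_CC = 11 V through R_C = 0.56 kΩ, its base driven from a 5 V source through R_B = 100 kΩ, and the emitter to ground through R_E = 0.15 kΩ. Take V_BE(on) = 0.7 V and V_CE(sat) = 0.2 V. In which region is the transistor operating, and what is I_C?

Assume active. Base-emitter loop: I_B = (V_BB − V_BE)/(R_B + (β+1)R_E) = (5 − 0.7)/(100 + 51×0.15) = 0.0399 mA.
I_C = β·I_B = 50×0.0399 = 2 mA.
V_CE = V_CC − I_C·R_C − I_E·R_E = 11 − 2×0.56 − 2.04×0.15 = 9.58 V > V_CE(sat), so the active-region assumption holds.

active; I_C ≈ 2 mA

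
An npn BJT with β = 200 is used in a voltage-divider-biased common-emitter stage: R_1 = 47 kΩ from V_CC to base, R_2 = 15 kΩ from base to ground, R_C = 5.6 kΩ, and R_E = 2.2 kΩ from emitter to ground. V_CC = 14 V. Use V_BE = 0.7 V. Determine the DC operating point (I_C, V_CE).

I_C ≈ 1.2 mA, V_CE ≈ 4.7 V

Thevenize the base divider: V_Th = V_CC·R_2/(R_1+R_2) = 14×15/62 = 3.39 V, R_Th = R_1‖R_2 = 11.4 kΩ.
Base-emitter loop: V_Th = I_B·R_Th + V_BE + (β+1)I_B·R_E, so I_B = (3.39 − 0.7) / (11.4 + 201×2.2) = 0.00592 mA.
I_C = β·I_B = 200×0.00592 = 1.18 mA, and I_E = (β+1)I_B = 1.19 mA.
V_CE = V_CC − I_C·R_C − I_E·R_E = 14 − 1.18×5.6 − 1.19×2.2 = 4.75 V.
V_CE = 4.75 V > 0.2 V confirms active-region operation.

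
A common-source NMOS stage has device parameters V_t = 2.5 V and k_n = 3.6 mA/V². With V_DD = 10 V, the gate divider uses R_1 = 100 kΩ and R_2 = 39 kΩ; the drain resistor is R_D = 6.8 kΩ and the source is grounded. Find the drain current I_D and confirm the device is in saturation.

V_G = V_DD·R_2/(R_1+R_2) = 10×39/139 = 2.81 V. With the source grounded, V_GS = V_G = 2.81 V.
Assume saturation: I_D = (k_n/2)(V_GS − V_t)² = (3.6/2)×(2.81 − 2.5)² = 1.8×0.306² = 0.168 mA.
V_DS = V_DD − I_D·R_D = 10 − 0.168×6.8 = 8.86 V.
Saturation requires V_DS ≥ V_GS − V_t = 0.306 V; 8.86 ≥ 0.306 ✓.

I_D ≈ 0.17 mA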